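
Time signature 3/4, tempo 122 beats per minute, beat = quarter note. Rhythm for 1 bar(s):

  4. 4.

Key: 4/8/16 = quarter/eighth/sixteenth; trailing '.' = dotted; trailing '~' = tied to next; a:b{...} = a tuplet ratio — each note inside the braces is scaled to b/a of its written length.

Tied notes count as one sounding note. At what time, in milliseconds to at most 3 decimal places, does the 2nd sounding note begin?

1. 0.0ms @ 0 + 737.705ms (3/2)
2. 737.705ms @ 3/2 + 737.705ms (3/2)

note 2 onset = 3/2b = 737.705ms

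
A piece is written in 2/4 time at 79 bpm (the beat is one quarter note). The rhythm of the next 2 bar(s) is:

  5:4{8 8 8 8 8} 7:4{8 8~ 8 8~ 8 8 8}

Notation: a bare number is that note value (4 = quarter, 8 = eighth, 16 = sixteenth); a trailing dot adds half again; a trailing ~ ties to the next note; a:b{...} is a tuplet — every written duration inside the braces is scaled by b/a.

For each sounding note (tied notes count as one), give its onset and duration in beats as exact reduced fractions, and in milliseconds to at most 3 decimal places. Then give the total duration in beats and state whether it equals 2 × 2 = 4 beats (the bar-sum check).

1) 0.0ms=0b +303.797ms=2/5b
2) 303.797ms=2/5b +303.797ms=2/5b
3) 607.595ms=4/5b +303.797ms=2/5b
4) 911.392ms=6/5b +303.797ms=2/5b
5) 1215.19ms=8/5b +303.797ms=2/5b
6) 1518.987ms=2b +216.998ms=2/7b
7) 1735.986ms=16/7b +433.996ms=4/7b
8) 2169.982ms=20/7b +433.996ms=4/7b
9) 2603.978ms=24/7b +216.998ms=2/7b
10) 2820.976ms=26/7b +216.998ms=2/7b
Σ=4b of 4 (79bpm 2/4) — PASS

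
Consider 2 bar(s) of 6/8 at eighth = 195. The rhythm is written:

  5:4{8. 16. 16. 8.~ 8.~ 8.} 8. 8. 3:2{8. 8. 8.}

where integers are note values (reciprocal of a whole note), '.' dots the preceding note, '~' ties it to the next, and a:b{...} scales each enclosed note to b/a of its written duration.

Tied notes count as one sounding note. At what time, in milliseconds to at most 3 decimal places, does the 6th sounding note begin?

note 6 onset = 15/2b = 2307.692ms

1. 0.0ms @ 0 + 369.231ms (6/5)
2. 369.231ms @ 6/5 + 184.615ms (3/5)
3. 553.846ms @ 9/5 + 184.615ms (3/5)
4. 738.462ms @ 12/5 + 1107.692ms (18/5)
5. 1846.154ms @ 6 + 461.538ms (3/2)
6. 2307.692ms @ 15/2 + 461.538ms (3/2)
7. 2769.231ms @ 9 + 307.692ms (1)
8. 3076.923ms @ 10 + 307.692ms (1)
9. 3384.615ms @ 11 + 307.692ms (1)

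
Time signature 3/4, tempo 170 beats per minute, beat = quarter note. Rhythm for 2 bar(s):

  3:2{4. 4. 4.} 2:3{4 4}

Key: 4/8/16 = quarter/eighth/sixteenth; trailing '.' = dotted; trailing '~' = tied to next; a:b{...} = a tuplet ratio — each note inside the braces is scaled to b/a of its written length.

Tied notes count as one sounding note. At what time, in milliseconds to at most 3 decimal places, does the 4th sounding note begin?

note 4 onset = 3b = 1058.824ms

1. 0.0ms @ 0 + 352.941ms (1)
2. 352.941ms @ 1 + 352.941ms (1)
3. 705.882ms @ 2 + 352.941ms (1)
4. 1058.824ms @ 3 + 529.412ms (3/2)
5. 1588.235ms @ 9/2 + 529.412ms (3/2)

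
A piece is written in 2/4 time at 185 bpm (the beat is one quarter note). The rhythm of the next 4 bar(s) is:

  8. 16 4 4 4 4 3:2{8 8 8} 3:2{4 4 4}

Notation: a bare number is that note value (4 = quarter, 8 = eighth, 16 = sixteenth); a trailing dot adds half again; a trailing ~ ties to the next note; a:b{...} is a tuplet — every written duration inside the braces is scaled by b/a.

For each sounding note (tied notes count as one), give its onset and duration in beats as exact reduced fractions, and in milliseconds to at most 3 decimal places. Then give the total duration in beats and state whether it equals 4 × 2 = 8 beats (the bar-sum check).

1) 0.0ms=0b +243.243ms=3/4b
2) 243.243ms=3/4b +81.081ms=1/4b
3) 324.324ms=1b +324.324ms=1b
4) 648.649ms=2b +324.324ms=1b
5) 972.973ms=3b +324.324ms=1b
6) 1297.297ms=4b +324.324ms=1b
7) 1621.622ms=5b +108.108ms=1/3b
8) 1729.73ms=16/3b +108.108ms=1/3b
9) 1837.838ms=17/3b +108.108ms=1/3b
10) 1945.946ms=6b +216.216ms=2/3b
11) 2162.162ms=20/3b +216.216ms=2/3b
12) 2378.378ms=22/3b +216.216ms=2/3b
Σ=8b of 8 (185bpm 2/4) — PASS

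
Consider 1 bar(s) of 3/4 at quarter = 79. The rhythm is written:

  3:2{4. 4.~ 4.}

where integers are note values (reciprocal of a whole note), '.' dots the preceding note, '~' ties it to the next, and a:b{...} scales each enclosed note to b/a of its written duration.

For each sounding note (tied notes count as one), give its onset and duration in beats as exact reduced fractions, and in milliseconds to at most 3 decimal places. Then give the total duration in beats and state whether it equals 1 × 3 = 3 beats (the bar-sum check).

1) 0.0ms=0b +759.494ms=1b
2) 759.494ms=1b +1518.987ms=2b
Σ=3b of 3 (79bpm 3/4) — PASS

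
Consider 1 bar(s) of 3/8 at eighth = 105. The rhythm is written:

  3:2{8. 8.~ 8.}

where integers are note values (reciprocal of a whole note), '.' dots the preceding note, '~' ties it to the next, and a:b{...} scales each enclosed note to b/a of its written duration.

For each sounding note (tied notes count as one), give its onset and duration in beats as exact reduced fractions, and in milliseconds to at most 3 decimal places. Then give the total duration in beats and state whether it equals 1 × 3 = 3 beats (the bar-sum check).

1) 0.0ms=0b +571.429ms=1b
2) 571.429ms=1b +1142.857ms=2b
Σ=3b of 3 (105bpm 3/8) — PASS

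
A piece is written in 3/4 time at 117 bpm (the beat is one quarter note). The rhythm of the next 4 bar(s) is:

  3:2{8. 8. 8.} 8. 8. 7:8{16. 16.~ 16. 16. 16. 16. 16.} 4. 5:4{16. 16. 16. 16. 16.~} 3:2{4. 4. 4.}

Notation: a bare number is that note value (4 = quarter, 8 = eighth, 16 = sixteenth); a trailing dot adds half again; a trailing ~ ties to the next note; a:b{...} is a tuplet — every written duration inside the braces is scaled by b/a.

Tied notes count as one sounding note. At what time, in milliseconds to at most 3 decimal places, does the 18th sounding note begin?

note 18 onset = 10b = 5128.205ms

1. 0.0ms @ 0 + 256.41ms (1/2)
2. 256.41ms @ 1/2 + 256.41ms (1/2)
3. 512.821ms @ 1 + 256.41ms (1/2)
4. 769.231ms @ 3/2 + 384.615ms (3/4)
5. 1153.846ms @ 9/4 + 384.615ms (3/4)
6. 1538.462ms @ 3 + 219.78ms (3/7)
7. 1758.242ms @ 24/7 + 439.56ms (6/7)
8. 2197.802ms @ 30/7 + 219.78ms (3/7)
9. 2417.582ms @ 33/7 + 219.78ms (3/7)
10. 2637.363ms @ 36/7 + 219.78ms (3/7)
11. 2857.143ms @ 39/7 + 219.78ms (3/7)
12. 3076.923ms @ 6 + 769.231ms (3/2)
13. 3846.154ms @ 15/2 + 153.846ms (3/10)
14. 4000.0ms @ 39/5 + 153.846ms (3/10)
15. 4153.846ms @ 81/10 + 153.846ms (3/10)
16. 4307.692ms @ 42/5 + 153.846ms (3/10)
17. 4461.538ms @ 87/10 + 666.667ms (13/10)
18. 5128.205ms @ 10 + 512.821ms (1)
19. 5641.026ms @ 11 + 512.821ms (1)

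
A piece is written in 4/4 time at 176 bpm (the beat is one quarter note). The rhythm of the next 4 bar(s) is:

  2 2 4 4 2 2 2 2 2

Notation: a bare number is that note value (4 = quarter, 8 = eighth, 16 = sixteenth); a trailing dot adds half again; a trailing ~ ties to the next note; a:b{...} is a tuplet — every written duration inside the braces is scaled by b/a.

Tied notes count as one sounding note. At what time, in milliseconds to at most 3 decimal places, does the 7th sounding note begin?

1. 0.0ms @ 0 + 681.818ms (2)
2. 681.818ms @ 2 + 681.818ms (2)
3. 1363.636ms @ 4 + 340.909ms (1)
4. 1704.545ms @ 5 + 340.909ms (1)
5. 2045.455ms @ 6 + 681.818ms (2)
6. 2727.273ms @ 8 + 681.818ms (2)
7. 3409.091ms @ 10 + 681.818ms (2)
8. 4090.909ms @ 12 + 681.818ms (2)
9. 4772.727ms @ 14 + 681.818ms (2)

note 7 onset = 10b = 3409.091ms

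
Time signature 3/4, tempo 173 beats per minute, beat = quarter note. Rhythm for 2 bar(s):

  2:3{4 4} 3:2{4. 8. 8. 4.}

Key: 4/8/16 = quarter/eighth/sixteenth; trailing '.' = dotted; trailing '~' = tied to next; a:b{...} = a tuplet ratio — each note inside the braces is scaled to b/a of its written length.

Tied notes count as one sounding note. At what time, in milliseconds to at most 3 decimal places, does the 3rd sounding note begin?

note 3 onset = 3b = 1040.462ms

1. 0.0ms @ 0 + 520.231ms (3/2)
2. 520.231ms @ 3/2 + 520.231ms (3/2)
3. 1040.462ms @ 3 + 346.821ms (1)
4. 1387.283ms @ 4 + 173.41ms (1/2)
5. 1560.694ms @ 9/2 + 173.41ms (1/2)
6. 1734.104ms @ 5 + 346.821ms (1)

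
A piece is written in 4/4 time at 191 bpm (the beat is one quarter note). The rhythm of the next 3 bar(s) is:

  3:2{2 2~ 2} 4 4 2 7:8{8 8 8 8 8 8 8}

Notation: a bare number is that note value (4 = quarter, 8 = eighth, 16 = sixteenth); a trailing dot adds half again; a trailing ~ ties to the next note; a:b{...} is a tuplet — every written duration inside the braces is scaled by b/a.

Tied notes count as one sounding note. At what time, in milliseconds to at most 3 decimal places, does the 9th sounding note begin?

1. 0.0ms @ 0 + 418.848ms (4/3)
2. 418.848ms @ 4/3 + 837.696ms (8/3)
3. 1256.545ms @ 4 + 314.136ms (1)
4. 1570.681ms @ 5 + 314.136ms (1)
5. 1884.817ms @ 6 + 628.272ms (2)
6. 2513.089ms @ 8 + 179.506ms (4/7)
7. 2692.595ms @ 60/7 + 179.506ms (4/7)
8. 2872.102ms @ 64/7 + 179.506ms (4/7)
9. 3051.608ms @ 68/7 + 179.506ms (4/7)
10. 3231.114ms @ 72/7 + 179.506ms (4/7)
11. 3410.621ms @ 76/7 + 179.506ms (4/7)
12. 3590.127ms @ 80/7 + 179.506ms (4/7)

note 9 onset = 68/7b = 3051.608ms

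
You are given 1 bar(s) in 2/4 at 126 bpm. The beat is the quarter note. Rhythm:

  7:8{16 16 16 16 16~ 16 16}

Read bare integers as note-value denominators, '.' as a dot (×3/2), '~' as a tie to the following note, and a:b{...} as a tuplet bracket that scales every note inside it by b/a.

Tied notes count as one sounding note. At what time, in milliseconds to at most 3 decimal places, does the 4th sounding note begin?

1. 0.0ms @ 0 + 136.054ms (2/7)
2. 136.054ms @ 2/7 + 136.054ms (2/7)
3. 272.109ms @ 4/7 + 136.054ms (2/7)
4. 408.163ms @ 6/7 + 136.054ms (2/7)
5. 544.218ms @ 8/7 + 272.109ms (4/7)
6. 816.327ms @ 12/7 + 136.054ms (2/7)

note 4 onset = 6/7b = 408.163ms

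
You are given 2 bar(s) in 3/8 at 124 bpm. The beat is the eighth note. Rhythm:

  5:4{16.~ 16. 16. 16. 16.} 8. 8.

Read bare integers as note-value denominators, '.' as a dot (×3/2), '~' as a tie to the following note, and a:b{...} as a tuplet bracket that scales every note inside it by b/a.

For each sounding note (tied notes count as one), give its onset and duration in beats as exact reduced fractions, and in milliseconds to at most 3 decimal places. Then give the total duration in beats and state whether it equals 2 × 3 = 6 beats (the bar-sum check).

1) 0.0ms=0b +580.645ms=6/5b
2) 580.645ms=6/5b +290.323ms=3/5b
3) 870.968ms=9/5b +290.323ms=3/5b
4) 1161.29ms=12/5b +290.323ms=3/5b
5) 1451.613ms=3b +725.806ms=3/2b
6) 2177.419ms=9/2b +725.806ms=3/2b
Σ=6b of 6 (124bpm 3/8) — PASS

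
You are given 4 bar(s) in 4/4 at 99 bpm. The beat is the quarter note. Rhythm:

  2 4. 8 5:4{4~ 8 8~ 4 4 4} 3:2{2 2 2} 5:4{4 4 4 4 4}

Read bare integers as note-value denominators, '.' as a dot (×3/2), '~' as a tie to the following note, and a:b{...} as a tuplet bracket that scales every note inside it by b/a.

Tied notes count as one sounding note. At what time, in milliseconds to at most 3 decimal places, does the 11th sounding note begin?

1. 0.0ms @ 0 + 1212.121ms (2)
2. 1212.121ms @ 2 + 909.091ms (3/2)
3. 2121.212ms @ 7/2 + 303.03ms (1/2)
4. 2424.242ms @ 4 + 727.273ms (6/5)
5. 3151.515ms @ 26/5 + 727.273ms (6/5)
6. 3878.788ms @ 32/5 + 484.848ms (4/5)
7. 4363.636ms @ 36/5 + 484.848ms (4/5)
8. 4848.485ms @ 8 + 808.081ms (4/3)
9. 5656.566ms @ 28/3 + 808.081ms (4/3)
10. 6464.646ms @ 32/3 + 808.081ms (4/3)
11. 7272.727ms @ 12 + 484.848ms (4/5)
12. 7757.576ms @ 64/5 + 484.848ms (4/5)
13. 8242.424ms @ 68/5 + 484.848ms (4/5)
14. 8727.273ms @ 72/5 + 484.848ms (4/5)
15. 9212.121ms @ 76/5 + 484.848ms (4/5)

note 11 onset = 12b = 7272.727ms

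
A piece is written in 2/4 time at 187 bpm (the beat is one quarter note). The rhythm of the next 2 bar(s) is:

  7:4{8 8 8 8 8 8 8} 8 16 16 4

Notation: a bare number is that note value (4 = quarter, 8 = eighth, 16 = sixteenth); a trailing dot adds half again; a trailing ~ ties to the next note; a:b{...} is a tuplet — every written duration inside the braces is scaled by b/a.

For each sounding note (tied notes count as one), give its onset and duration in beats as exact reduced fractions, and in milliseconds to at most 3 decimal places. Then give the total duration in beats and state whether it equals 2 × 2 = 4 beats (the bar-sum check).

1) 0.0ms=0b +91.673ms=2/7b
2) 91.673ms=2/7b +91.673ms=2/7b
3) 183.346ms=4/7b +91.673ms=2/7b
4) 275.019ms=6/7b +91.673ms=2/7b
5) 366.692ms=8/7b +91.673ms=2/7b
6) 458.365ms=10/7b +91.673ms=2/7b
7) 550.038ms=12/7b +91.673ms=2/7b
8) 641.711ms=2b +160.428ms=1/2b
9) 802.139ms=5/2b +80.214ms=1/4b
10) 882.353ms=11/4b +80.214ms=1/4b
11) 962.567ms=3b +320.856ms=1b
Σ=4b of 4 (187bpm 2/4) — PASS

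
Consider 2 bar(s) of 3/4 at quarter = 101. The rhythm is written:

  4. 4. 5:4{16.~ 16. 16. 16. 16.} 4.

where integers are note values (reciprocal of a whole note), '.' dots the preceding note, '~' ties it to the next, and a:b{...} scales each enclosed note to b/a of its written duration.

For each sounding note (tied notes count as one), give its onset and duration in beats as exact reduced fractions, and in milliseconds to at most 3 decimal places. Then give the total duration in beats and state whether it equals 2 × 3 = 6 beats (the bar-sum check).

1) 0.0ms=0b +891.089ms=3/2b
2) 891.089ms=3/2b +891.089ms=3/2b
3) 1782.178ms=3b +356.436ms=3/5b
4) 2138.614ms=18/5b +178.218ms=3/10b
5) 2316.832ms=39/10b +178.218ms=3/10b
6) 2495.05ms=21/5b +178.218ms=3/10b
7) 2673.267ms=9/2b +891.089ms=3/2b
Σ=6b of 6 (101bpm 3/4) — PASS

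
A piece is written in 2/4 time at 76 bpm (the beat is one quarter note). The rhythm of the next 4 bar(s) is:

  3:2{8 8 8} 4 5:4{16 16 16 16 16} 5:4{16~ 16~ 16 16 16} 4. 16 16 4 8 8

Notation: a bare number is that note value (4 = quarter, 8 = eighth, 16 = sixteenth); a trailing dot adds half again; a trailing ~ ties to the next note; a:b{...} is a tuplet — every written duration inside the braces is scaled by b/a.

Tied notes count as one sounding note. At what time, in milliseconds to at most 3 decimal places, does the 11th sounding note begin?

1. 0.0ms @ 0 + 263.158ms (1/3)
2. 263.158ms @ 1/3 + 263.158ms (1/3)
3. 526.316ms @ 2/3 + 263.158ms (1/3)
4. 789.474ms @ 1 + 789.474ms (1)
5. 1578.947ms @ 2 + 157.895ms (1/5)
6. 1736.842ms @ 11/5 + 157.895ms (1/5)
7. 1894.737ms @ 12/5 + 157.895ms (1/5)
8. 2052.632ms @ 13/5 + 157.895ms (1/5)
9. 2210.526ms @ 14/5 + 157.895ms (1/5)
10. 2368.421ms @ 3 + 473.684ms (3/5)
11. 2842.105ms @ 18/5 + 157.895ms (1/5)
12. 3000.0ms @ 19/5 + 157.895ms (1/5)
13. 3157.895ms @ 4 + 1184.211ms (3/2)
14. 4342.105ms @ 11/2 + 197.368ms (1/4)
15. 4539.474ms @ 23/4 + 197.368ms (1/4)
16. 4736.842ms @ 6 + 789.474ms (1)
17. 5526.316ms @ 7 + 394.737ms (1/2)
18. 5921.053ms @ 15/2 + 394.737ms (1/2)

note 11 onset = 18/5b = 2842.105ms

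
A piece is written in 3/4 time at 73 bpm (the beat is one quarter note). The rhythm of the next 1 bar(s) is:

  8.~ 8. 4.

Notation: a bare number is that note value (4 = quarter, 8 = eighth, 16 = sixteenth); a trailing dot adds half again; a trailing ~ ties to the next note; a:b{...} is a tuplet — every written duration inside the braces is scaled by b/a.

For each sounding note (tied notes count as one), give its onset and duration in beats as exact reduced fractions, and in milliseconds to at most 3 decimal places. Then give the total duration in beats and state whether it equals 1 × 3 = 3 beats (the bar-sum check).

1) 0.0ms=0b +1232.877ms=3/2b
2) 1232.877ms=3/2b +1232.877ms=3/2b
Σ=3b of 3 (73bpm 3/4) — PASS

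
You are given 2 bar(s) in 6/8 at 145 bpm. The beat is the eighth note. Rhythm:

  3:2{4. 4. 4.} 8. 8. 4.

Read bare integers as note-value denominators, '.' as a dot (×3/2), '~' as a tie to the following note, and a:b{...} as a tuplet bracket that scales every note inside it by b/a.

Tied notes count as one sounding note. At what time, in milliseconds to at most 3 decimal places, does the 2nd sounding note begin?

1. 0.0ms @ 0 + 827.586ms (2)
2. 827.586ms @ 2 + 827.586ms (2)
3. 1655.172ms @ 4 + 827.586ms (2)
4. 2482.759ms @ 6 + 620.69ms (3/2)
5. 3103.448ms @ 15/2 + 620.69ms (3/2)
6. 3724.138ms @ 9 + 1241.379ms (3)

note 2 onset = 2b = 827.586ms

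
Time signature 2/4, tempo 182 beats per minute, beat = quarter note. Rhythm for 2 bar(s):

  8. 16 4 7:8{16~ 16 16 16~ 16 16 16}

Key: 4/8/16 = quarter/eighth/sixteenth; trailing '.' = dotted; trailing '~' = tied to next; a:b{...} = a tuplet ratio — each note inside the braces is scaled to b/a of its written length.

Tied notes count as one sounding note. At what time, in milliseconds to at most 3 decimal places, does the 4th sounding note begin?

1. 0.0ms @ 0 + 247.253ms (3/4)
2. 247.253ms @ 3/4 + 82.418ms (1/4)
3. 329.67ms @ 1 + 329.67ms (1)
4. 659.341ms @ 2 + 188.383ms (4/7)
5. 847.724ms @ 18/7 + 94.192ms (2/7)
6. 941.915ms @ 20/7 + 188.383ms (4/7)
7. 1130.298ms @ 24/7 + 94.192ms (2/7)
8. 1224.49ms @ 26/7 + 94.192ms (2/7)

note 4 onset = 2b = 659.341ms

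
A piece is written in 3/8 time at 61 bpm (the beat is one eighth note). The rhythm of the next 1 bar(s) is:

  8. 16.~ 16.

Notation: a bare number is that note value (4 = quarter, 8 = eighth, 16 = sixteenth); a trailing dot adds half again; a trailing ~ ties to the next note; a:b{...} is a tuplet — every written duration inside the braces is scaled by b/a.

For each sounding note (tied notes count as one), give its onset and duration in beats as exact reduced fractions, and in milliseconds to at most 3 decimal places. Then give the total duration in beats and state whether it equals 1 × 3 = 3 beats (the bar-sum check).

1) 0.0ms=0b +1475.41ms=3/2b
2) 1475.41ms=3/2b +1475.41ms=3/2b
Σ=3b of 3 (61bpm 3/8) — PASS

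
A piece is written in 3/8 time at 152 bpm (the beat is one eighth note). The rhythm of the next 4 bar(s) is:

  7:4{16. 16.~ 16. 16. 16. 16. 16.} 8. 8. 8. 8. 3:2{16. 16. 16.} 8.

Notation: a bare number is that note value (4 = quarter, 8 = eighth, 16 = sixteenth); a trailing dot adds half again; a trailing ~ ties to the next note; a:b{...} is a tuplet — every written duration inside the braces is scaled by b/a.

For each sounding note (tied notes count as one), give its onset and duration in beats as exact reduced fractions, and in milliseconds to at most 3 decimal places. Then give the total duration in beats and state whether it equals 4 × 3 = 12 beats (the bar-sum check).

1) 0.0ms=0b +169.173ms=3/7b
2) 169.173ms=3/7b +338.346ms=6/7b
3) 507.519ms=9/7b +169.173ms=3/7b
4) 676.692ms=12/7b +169.173ms=3/7b
5) 845.865ms=15/7b +169.173ms=3/7b
6) 1015.038ms=18/7b +169.173ms=3/7b
7) 1184.211ms=3b +592.105ms=3/2b
8) 1776.316ms=9/2b +592.105ms=3/2b
9) 2368.421ms=6b +592.105ms=3/2b
10) 2960.526ms=15/2b +592.105ms=3/2b
11) 3552.632ms=9b +197.368ms=1/2b
12) 3750.0ms=19/2b +197.368ms=1/2b
13) 3947.368ms=10b +197.368ms=1/2b
14) 4144.737ms=21/2b +592.105ms=3/2b
Σ=12b of 12 (152bpm 3/8) — PASS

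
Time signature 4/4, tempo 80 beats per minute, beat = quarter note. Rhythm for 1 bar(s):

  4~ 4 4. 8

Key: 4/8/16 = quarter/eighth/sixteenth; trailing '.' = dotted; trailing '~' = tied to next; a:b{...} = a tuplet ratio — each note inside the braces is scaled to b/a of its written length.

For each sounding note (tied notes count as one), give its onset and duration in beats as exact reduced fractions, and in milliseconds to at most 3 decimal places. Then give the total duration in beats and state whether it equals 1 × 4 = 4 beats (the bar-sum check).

1) 0.0ms=0b +1500.0ms=2b
2) 1500.0ms=2b +1125.0ms=3/2b
3) 2625.0ms=7/2b +375.0ms=1/2b
Σ=4b of 4 (80bpm 4/4) — PASS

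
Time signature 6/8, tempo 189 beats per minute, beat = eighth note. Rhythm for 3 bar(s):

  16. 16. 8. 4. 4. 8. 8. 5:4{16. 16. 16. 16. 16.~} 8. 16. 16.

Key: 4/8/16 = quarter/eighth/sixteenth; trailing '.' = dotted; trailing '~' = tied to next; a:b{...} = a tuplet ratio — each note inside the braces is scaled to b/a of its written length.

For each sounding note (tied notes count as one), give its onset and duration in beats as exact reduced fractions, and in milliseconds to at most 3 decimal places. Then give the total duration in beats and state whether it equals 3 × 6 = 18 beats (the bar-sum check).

1) 0.0ms=0b +238.095ms=3/4b
2) 238.095ms=3/4b +238.095ms=3/4b
3) 476.19ms=3/2b +476.19ms=3/2b
4) 952.381ms=3b +952.381ms=3b
5) 1904.762ms=6b +952.381ms=3b
6) 2857.143ms=9b +476.19ms=3/2b
7) 3333.333ms=21/2b +476.19ms=3/2b
8) 3809.524ms=12b +190.476ms=3/5b
9) 4000.0ms=63/5b +190.476ms=3/5b
10) 4190.476ms=66/5b +190.476ms=3/5b
11) 4380.952ms=69/5b +190.476ms=3/5b
12) 4571.429ms=72/5b +666.667ms=21/10b
13) 5238.095ms=33/2b +238.095ms=3/4b
14) 5476.19ms=69/4b +238.095ms=3/4b
Σ=18b of 18 (189bpm 6/8) — PASS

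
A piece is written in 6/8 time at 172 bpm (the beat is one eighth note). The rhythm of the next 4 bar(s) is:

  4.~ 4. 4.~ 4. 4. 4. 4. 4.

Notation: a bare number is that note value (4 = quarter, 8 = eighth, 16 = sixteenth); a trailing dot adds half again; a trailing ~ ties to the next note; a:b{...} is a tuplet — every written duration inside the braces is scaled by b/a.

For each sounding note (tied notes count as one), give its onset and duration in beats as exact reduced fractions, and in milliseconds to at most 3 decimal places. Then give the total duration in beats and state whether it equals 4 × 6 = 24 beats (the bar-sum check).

1) 0.0ms=0b +2093.023ms=6b
2) 2093.023ms=6b +2093.023ms=6b
3) 4186.047ms=12b +1046.512ms=3b
4) 5232.558ms=15b +1046.512ms=3b
5) 6279.07ms=18b +1046.512ms=3b
6) 7325.581ms=21b +1046.512ms=3b
Σ=24b of 24 (172bpm 6/8) — PASS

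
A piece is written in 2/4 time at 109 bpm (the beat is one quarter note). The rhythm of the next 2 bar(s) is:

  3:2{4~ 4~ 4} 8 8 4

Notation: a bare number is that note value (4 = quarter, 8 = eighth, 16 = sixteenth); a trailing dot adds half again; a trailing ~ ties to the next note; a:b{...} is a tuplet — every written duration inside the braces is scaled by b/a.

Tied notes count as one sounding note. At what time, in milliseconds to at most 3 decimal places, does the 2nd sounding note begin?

note 2 onset = 2b = 1100.917ms

1. 0.0ms @ 0 + 1100.917ms (2)
2. 1100.917ms @ 2 + 275.229ms (1/2)
3. 1376.147ms @ 5/2 + 275.229ms (1/2)
4. 1651.376ms @ 3 + 550.459ms (1)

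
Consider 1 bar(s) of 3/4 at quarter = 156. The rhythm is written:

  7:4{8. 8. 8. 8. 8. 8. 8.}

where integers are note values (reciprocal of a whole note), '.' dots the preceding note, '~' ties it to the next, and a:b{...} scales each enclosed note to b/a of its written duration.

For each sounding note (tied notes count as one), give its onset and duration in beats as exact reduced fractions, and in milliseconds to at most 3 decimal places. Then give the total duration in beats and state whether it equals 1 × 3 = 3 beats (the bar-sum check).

1) 0.0ms=0b +164.835ms=3/7b
2) 164.835ms=3/7b +164.835ms=3/7b
3) 329.67ms=6/7b +164.835ms=3/7b
4) 494.505ms=9/7b +164.835ms=3/7b
5) 659.341ms=12/7b +164.835ms=3/7b
6) 824.176ms=15/7b +164.835ms=3/7b
7) 989.011ms=18/7b +164.835ms=3/7b
Σ=3b of 3 (156bpm 3/4) — PASS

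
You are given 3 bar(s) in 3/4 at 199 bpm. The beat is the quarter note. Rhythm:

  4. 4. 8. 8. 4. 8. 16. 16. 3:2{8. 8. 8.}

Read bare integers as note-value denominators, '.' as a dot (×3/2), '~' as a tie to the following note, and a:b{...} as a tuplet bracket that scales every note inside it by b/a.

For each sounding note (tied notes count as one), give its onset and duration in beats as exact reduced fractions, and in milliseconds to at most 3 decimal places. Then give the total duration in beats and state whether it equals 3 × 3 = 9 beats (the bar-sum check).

1) 0.0ms=0b +452.261ms=3/2b
2) 452.261ms=3/2b +452.261ms=3/2b
3) 904.523ms=3b +226.131ms=3/4b
4) 1130.653ms=15/4b +226.131ms=3/4b
5) 1356.784ms=9/2b +452.261ms=3/2b
6) 1809.045ms=6b +226.131ms=3/4b
7) 2035.176ms=27/4b +113.065ms=3/8b
8) 2148.241ms=57/8b +113.065ms=3/8b
9) 2261.307ms=15/2b +150.754ms=1/2b
10) 2412.06ms=8b +150.754ms=1/2b
11) 2562.814ms=17/2b +150.754ms=1/2b
Σ=9b of 9 (199bpm 3/4) — PASS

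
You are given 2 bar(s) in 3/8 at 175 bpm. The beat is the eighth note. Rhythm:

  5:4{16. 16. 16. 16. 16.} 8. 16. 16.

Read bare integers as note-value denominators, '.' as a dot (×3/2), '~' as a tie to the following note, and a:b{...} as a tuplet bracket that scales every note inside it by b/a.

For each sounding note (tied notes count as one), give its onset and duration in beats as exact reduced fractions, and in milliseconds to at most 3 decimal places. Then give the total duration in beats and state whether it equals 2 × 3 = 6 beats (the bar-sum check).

1) 0.0ms=0b +205.714ms=3/5b
2) 205.714ms=3/5b +205.714ms=3/5b
3) 411.429ms=6/5b +205.714ms=3/5b
4) 617.143ms=9/5b +205.714ms=3/5b
5) 822.857ms=12/5b +205.714ms=3/5b
6) 1028.571ms=3b +514.286ms=3/2b
7) 1542.857ms=9/2b +257.143ms=3/4b
8) 1800.0ms=21/4b +257.143ms=3/4b
Σ=6b of 6 (175bpm 3/8) — PASS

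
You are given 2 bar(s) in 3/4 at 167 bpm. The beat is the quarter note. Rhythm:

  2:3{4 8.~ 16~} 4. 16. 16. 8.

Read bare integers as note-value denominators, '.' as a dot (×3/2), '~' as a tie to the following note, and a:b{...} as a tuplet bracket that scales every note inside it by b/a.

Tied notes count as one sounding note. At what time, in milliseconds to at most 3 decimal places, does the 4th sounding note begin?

1. 0.0ms @ 0 + 538.922ms (3/2)
2. 538.922ms @ 3/2 + 1077.844ms (3)
3. 1616.766ms @ 9/2 + 134.731ms (3/8)
4. 1751.497ms @ 39/8 + 134.731ms (3/8)
5. 1886.228ms @ 21/4 + 269.461ms (3/4)

note 4 onset = 39/8b = 1751.497ms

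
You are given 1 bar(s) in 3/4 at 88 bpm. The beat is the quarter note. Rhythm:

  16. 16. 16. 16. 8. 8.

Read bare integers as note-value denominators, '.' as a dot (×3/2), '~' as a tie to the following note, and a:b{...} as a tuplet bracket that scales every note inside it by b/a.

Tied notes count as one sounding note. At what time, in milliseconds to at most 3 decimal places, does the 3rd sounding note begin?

note 3 onset = 3/4b = 511.364ms

1. 0.0ms @ 0 + 255.682ms (3/8)
2. 255.682ms @ 3/8 + 255.682ms (3/8)
3. 511.364ms @ 3/4 + 255.682ms (3/8)
4. 767.045ms @ 9/8 + 255.682ms (3/8)
5. 1022.727ms @ 3/2 + 511.364ms (3/4)
6. 1534.091ms @ 9/4 + 511.364ms (3/4)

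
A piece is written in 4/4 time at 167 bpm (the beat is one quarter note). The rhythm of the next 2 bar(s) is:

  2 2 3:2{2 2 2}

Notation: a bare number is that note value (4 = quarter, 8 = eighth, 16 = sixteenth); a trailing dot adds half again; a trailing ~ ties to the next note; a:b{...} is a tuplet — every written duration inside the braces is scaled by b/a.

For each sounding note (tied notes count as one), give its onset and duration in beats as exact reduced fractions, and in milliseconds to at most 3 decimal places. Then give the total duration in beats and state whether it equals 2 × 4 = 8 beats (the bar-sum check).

1) 0.0ms=0b +718.563ms=2b
2) 718.563ms=2b +718.563ms=2b
3) 1437.126ms=4b +479.042ms=4/3b
4) 1916.168ms=16/3b +479.042ms=4/3b
5) 2395.21ms=20/3b +479.042ms=4/3b
Σ=8b of 8 (167bpm 4/4) — PASS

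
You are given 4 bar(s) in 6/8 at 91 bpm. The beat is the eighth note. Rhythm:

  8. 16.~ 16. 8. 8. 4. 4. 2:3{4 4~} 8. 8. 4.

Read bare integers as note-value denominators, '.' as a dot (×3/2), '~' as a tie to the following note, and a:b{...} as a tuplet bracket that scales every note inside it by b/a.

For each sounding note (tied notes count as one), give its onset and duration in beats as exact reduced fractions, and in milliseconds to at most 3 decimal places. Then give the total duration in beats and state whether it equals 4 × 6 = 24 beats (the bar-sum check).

1) 0.0ms=0b +989.011ms=3/2b
2) 989.011ms=3/2b +989.011ms=3/2b
3) 1978.022ms=3b +989.011ms=3/2b
4) 2967.033ms=9/2b +989.011ms=3/2b
5) 3956.044ms=6b +1978.022ms=3b
6) 5934.066ms=9b +1978.022ms=3b
7) 7912.088ms=12b +1978.022ms=3b
8) 9890.11ms=15b +2967.033ms=9/2b
9) 12857.143ms=39/2b +989.011ms=3/2b
10) 13846.154ms=21b +1978.022ms=3b
Σ=24b of 24 (91bpm 6/8) — PASS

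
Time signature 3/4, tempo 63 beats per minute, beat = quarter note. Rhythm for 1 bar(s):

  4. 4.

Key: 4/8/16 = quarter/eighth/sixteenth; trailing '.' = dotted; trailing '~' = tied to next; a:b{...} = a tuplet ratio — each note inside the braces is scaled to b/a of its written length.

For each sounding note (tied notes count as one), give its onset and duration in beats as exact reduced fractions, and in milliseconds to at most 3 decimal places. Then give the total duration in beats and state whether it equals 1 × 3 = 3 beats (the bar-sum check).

1) 0.0ms=0b +1428.571ms=3/2b
2) 1428.571ms=3/2b +1428.571ms=3/2b
Σ=3b of 3 (63bpm 3/4) — PASS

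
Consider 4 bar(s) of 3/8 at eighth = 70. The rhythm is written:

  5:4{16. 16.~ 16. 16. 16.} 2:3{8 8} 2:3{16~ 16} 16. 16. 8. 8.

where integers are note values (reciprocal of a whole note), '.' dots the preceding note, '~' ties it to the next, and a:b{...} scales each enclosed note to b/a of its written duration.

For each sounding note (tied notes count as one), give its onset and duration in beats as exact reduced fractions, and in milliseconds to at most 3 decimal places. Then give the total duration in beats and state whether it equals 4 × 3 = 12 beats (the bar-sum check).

1) 0.0ms=0b +514.286ms=3/5b
2) 514.286ms=3/5b +1028.571ms=6/5b
3) 1542.857ms=9/5b +514.286ms=3/5b
4) 2057.143ms=12/5b +514.286ms=3/5b
5) 2571.429ms=3b +1285.714ms=3/2b
6) 3857.143ms=9/2b +1285.714ms=3/2b
7) 5142.857ms=6b +1285.714ms=3/2b
8) 6428.571ms=15/2b +642.857ms=3/4b
9) 7071.429ms=33/4b +642.857ms=3/4b
10) 7714.286ms=9b +1285.714ms=3/2b
11) 9000.0ms=21/2b +1285.714ms=3/2b
Σ=12b of 12 (70bpm 3/8) — PASS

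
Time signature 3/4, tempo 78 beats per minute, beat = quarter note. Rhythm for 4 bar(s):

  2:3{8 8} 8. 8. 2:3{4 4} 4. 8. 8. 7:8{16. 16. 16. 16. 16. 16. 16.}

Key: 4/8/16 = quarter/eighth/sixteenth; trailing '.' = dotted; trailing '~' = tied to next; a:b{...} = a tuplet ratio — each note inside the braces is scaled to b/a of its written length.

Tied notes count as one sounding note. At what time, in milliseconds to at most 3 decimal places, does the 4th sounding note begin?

1. 0.0ms @ 0 + 576.923ms (3/4)
2. 576.923ms @ 3/4 + 576.923ms (3/4)
3. 1153.846ms @ 3/2 + 576.923ms (3/4)
4. 1730.769ms @ 9/4 + 576.923ms (3/4)
5. 2307.692ms @ 3 + 1153.846ms (3/2)
6. 3461.538ms @ 9/2 + 1153.846ms (3/2)
7. 4615.385ms @ 6 + 1153.846ms (3/2)
8. 5769.231ms @ 15/2 + 576.923ms (3/4)
9. 6346.154ms @ 33/4 + 576.923ms (3/4)
10. 6923.077ms @ 9 + 329.67ms (3/7)
11. 7252.747ms @ 66/7 + 329.67ms (3/7)
12. 7582.418ms @ 69/7 + 329.67ms (3/7)
13. 7912.088ms @ 72/7 + 329.67ms (3/7)
14. 8241.758ms @ 75/7 + 329.67ms (3/7)
15. 8571.429ms @ 78/7 + 329.67ms (3/7)
16. 8901.099ms @ 81/7 + 329.67ms (3/7)

note 4 onset = 9/4b = 1730.769ms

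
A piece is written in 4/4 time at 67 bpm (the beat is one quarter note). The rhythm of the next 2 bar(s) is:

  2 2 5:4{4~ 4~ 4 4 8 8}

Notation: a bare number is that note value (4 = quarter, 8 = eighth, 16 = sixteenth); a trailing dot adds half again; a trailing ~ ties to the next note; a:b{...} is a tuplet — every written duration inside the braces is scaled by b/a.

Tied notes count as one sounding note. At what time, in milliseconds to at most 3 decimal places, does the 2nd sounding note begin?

note 2 onset = 2b = 1791.045ms

1. 0.0ms @ 0 + 1791.045ms (2)
2. 1791.045ms @ 2 + 1791.045ms (2)
3. 3582.09ms @ 4 + 2149.254ms (12/5)
4. 5731.343ms @ 32/5 + 716.418ms (4/5)
5. 6447.761ms @ 36/5 + 358.209ms (2/5)
6. 6805.97ms @ 38/5 + 358.209ms (2/5)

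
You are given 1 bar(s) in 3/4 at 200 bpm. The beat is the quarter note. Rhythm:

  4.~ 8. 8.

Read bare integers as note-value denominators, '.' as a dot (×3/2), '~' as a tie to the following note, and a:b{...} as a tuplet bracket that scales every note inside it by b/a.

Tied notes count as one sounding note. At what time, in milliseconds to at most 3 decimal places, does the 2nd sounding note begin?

1. 0.0ms @ 0 + 675.0ms (9/4)
2. 675.0ms @ 9/4 + 225.0ms (3/4)

note 2 onset = 9/4b = 675.0ms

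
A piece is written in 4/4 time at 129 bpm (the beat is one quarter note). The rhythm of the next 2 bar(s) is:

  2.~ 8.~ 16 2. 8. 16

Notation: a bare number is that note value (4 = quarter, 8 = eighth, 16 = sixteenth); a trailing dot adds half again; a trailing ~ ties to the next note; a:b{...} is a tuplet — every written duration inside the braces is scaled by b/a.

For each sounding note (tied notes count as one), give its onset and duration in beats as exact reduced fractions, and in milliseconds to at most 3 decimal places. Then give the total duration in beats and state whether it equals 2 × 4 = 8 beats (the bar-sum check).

1) 0.0ms=0b +1860.465ms=4b
2) 1860.465ms=4b +1395.349ms=3b
3) 3255.814ms=7b +348.837ms=3/4b
4) 3604.651ms=31/4b +116.279ms=1/4b
Σ=8b of 8 (129bpm 4/4) — PASS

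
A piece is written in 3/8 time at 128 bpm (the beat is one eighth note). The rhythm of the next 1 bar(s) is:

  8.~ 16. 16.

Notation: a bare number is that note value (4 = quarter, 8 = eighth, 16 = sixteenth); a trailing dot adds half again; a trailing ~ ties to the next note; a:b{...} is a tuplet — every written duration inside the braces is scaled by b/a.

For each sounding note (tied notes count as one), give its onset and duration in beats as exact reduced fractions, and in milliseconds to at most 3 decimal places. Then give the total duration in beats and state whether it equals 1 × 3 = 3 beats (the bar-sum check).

1) 0.0ms=0b +1054.688ms=9/4b
2) 1054.688ms=9/4b +351.562ms=3/4b
Σ=3b of 3 (128bpm 3/8) — PASS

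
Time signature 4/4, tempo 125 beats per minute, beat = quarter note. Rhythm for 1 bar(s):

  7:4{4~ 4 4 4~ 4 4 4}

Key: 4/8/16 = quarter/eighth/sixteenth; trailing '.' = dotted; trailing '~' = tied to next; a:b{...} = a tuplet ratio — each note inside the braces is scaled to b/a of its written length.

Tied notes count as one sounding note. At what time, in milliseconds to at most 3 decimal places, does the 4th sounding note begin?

note 4 onset = 20/7b = 1371.429ms

1. 0.0ms @ 0 + 548.571ms (8/7)
2. 548.571ms @ 8/7 + 274.286ms (4/7)
3. 822.857ms @ 12/7 + 548.571ms (8/7)
4. 1371.429ms @ 20/7 + 274.286ms (4/7)
5. 1645.714ms @ 24/7 + 274.286ms (4/7)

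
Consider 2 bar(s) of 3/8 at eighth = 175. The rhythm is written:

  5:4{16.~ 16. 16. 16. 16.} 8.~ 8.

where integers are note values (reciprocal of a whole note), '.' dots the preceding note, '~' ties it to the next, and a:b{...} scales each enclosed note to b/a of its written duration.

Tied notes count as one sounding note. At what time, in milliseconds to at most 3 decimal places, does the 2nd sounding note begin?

note 2 onset = 6/5b = 411.429ms

1. 0.0ms @ 0 + 411.429ms (6/5)
2. 411.429ms @ 6/5 + 205.714ms (3/5)
3. 617.143ms @ 9/5 + 205.714ms (3/5)
4. 822.857ms @ 12/5 + 205.714ms (3/5)
5. 1028.571ms @ 3 + 1028.571ms (3)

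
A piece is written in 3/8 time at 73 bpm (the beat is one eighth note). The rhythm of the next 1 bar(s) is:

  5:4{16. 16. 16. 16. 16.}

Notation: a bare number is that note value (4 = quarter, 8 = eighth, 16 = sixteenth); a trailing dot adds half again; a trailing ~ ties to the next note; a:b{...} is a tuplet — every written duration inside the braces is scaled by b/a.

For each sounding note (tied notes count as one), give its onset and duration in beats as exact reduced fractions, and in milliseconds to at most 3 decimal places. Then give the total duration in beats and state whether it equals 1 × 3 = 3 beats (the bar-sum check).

1) 0.0ms=0b +493.151ms=3/5b
2) 493.151ms=3/5b +493.151ms=3/5b
3) 986.301ms=6/5b +493.151ms=3/5b
4) 1479.452ms=9/5b +493.151ms=3/5b
5) 1972.603ms=12/5b +493.151ms=3/5b
Σ=3b of 3 (73bpm 3/8) — PASS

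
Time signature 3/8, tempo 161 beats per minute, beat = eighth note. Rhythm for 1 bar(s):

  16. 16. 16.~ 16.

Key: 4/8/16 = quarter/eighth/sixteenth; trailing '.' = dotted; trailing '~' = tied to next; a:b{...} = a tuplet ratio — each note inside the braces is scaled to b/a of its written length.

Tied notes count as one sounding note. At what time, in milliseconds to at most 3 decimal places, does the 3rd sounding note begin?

note 3 onset = 3/2b = 559.006ms

1. 0.0ms @ 0 + 279.503ms (3/4)
2. 279.503ms @ 3/4 + 279.503ms (3/4)
3. 559.006ms @ 3/2 + 559.006ms (3/2)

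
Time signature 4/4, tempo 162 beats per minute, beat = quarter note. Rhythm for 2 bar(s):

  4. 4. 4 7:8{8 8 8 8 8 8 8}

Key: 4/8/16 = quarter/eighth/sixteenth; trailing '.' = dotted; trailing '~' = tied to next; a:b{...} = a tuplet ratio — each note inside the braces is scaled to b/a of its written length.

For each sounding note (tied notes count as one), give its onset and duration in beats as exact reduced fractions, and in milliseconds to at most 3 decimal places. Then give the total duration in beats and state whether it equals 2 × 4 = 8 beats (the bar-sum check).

1) 0.0ms=0b +555.556ms=3/2b
2) 555.556ms=3/2b +555.556ms=3/2b
3) 1111.111ms=3b +370.37ms=1b
4) 1481.481ms=4b +211.64ms=4/7b
5) 1693.122ms=32/7b +211.64ms=4/7b
6) 1904.762ms=36/7b +211.64ms=4/7b
7) 2116.402ms=40/7b +211.64ms=4/7b
8) 2328.042ms=44/7b +211.64ms=4/7b
9) 2539.683ms=48/7b +211.64ms=4/7b
10) 2751.323ms=52/7b +211.64ms=4/7b
Σ=8b of 8 (162bpm 4/4) — PASS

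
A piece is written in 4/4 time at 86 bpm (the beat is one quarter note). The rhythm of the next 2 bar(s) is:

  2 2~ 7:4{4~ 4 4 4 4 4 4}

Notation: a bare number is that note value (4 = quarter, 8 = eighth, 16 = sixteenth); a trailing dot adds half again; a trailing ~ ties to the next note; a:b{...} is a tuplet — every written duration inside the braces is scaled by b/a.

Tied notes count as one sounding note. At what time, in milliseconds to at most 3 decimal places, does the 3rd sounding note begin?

note 3 onset = 36/7b = 3588.04ms

1. 0.0ms @ 0 + 1395.349ms (2)
2. 1395.349ms @ 2 + 2192.691ms (22/7)
3. 3588.04ms @ 36/7 + 398.671ms (4/7)
4. 3986.711ms @ 40/7 + 398.671ms (4/7)
5. 4385.382ms @ 44/7 + 398.671ms (4/7)
6. 4784.053ms @ 48/7 + 398.671ms (4/7)
7. 5182.724ms @ 52/7 + 398.671ms (4/7)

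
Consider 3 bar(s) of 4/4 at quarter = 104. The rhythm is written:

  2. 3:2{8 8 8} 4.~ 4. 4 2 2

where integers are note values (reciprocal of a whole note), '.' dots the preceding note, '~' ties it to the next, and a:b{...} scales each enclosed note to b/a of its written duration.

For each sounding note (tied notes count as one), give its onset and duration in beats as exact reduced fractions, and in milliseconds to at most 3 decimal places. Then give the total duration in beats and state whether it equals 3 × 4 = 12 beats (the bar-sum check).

1) 0.0ms=0b +1730.769ms=3b
2) 1730.769ms=3b +192.308ms=1/3b
3) 1923.077ms=10/3b +192.308ms=1/3b
4) 2115.385ms=11/3b +192.308ms=1/3b
5) 2307.692ms=4b +1730.769ms=3b
6) 4038.462ms=7b +576.923ms=1b
7) 4615.385ms=8b +1153.846ms=2b
8) 5769.231ms=10b +1153.846ms=2b
Σ=12b of 12 (104bpm 4/4) — PASS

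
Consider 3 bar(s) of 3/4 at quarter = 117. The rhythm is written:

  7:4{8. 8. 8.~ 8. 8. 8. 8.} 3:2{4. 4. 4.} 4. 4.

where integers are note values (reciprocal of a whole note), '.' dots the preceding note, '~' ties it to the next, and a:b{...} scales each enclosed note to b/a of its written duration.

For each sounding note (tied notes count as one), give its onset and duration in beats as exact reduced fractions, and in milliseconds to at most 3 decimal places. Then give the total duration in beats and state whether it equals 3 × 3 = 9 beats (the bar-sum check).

1) 0.0ms=0b +219.78ms=3/7b
2) 219.78ms=3/7b +219.78ms=3/7b
3) 439.56ms=6/7b +439.56ms=6/7b
4) 879.121ms=12/7b +219.78ms=3/7b
5) 1098.901ms=15/7b +219.78ms=3/7b
6) 1318.681ms=18/7b +219.78ms=3/7b
7) 1538.462ms=3b +512.821ms=1b
8) 2051.282ms=4b +512.821ms=1b
9) 2564.103ms=5b +512.821ms=1b
10) 3076.923ms=6b +769.231ms=3/2b
11) 3846.154ms=15/2b +769.231ms=3/2b
Σ=9b of 9 (117bpm 3/4) — PASS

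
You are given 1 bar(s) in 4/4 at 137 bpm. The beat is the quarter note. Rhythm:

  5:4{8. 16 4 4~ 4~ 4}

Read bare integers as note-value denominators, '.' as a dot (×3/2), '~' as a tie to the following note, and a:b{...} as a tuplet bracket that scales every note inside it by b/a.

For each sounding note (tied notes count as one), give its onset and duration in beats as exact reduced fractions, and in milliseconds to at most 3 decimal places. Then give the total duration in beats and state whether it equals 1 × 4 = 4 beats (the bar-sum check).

1) 0.0ms=0b +262.774ms=3/5b
2) 262.774ms=3/5b +87.591ms=1/5b
3) 350.365ms=4/5b +350.365ms=4/5b
4) 700.73ms=8/5b +1051.095ms=12/5b
Σ=4b of 4 (137bpm 4/4) — PASS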